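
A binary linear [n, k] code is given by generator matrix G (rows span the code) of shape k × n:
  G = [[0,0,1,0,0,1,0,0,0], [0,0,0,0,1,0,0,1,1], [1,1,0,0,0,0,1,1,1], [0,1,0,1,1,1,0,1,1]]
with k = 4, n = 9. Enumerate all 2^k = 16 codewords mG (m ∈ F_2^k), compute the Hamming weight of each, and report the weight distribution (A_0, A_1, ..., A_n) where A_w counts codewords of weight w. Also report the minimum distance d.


Weight distribution: A_0 = 1, A_2 = 1, A_3 = 3, A_4 = 1, A_5 = 4, A_6 = 5, A_7 = 1. Minimum distance d = 2.

Enumerate all 2^4 = 16 messages m ∈ F_2^4.
For each, compute codeword c = mG in F_2^9, then tally its weight.
  m = 0000 → c = 000000000, weight = 0.
  m = 1000 → c = 001001000, weight = 2.
  m = 0100 → c = 000010011, weight = 3.
  m = 1100 → c = 001011011, weight = 5.
  m = 0010 → c = 110000111, weight = 5.
  m = 1010 → c = 111001111, weight = 7.
  m = 0110 → c = 110010100, weight = 4.
  m = 1110 → c = 111011100, weight = 6.
  m = 0001 → c = 010111011, weight = 6.
  m = 1001 → c = 011110011, weight = 6.
  m = 0101 → c = 010101000, weight = 3.
  m = 1101 → c = 011100000, weight = 3.
  m = 0011 → c = 100111100, weight = 5.
  m = 1011 → c = 101110100, weight = 5.
  m = 0111 → c = 100101111, weight = 6.
  m = 1111 → c = 101100111, weight = 6.
Tally weights:
  weight 0: 1 codewords.
  weight 2: 1 codewords.
  weight 3: 3 codewords.
  weight 4: 1 codewords.
  weight 5: 4 codewords.
  weight 6: 5 codewords.
  weight 7: 1 codewords.
Minimum distance d = smallest w > 0 with A_w > 0 = 2.
Sanity: Σ A_w = 16 = 2^4 = 16 ✓.


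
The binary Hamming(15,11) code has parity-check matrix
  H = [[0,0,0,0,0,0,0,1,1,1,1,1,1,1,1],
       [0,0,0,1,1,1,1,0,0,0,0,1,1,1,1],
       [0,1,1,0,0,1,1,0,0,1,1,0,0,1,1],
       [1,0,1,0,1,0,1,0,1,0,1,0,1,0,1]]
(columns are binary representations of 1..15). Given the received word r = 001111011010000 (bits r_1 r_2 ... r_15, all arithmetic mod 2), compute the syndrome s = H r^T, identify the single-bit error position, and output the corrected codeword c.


s = (1, 1, 1, 0)^T, error position = 14, corrected codeword c = 001111011010010

Compute s = H r^T mod 2 one row at a time:
  s_1 = 1 + 1 + 0 + 1 + 0 + 0 + 0 + 0 = 3 ≡ 1 (mod 2).
  s_2 = 1 + 1 + 1 + 0 + 0 + 0 + 0 + 0 = 3 ≡ 1 (mod 2).
  s_3 = 0 + 1 + 1 + 0 + 0 + 1 + 0 + 0 = 3 ≡ 1 (mod 2).
  s_4 = 0 + 1 + 1 + 0 + 1 + 1 + 0 + 0 = 4 ≡ 0 (mod 2).
s = (1, 1, 1, 0)^T — this equals column 14 of H (binary 1110), so error is at position 14.
Correct: flip bit 14 of r = 001111011010000 to get c = 001111011010010.


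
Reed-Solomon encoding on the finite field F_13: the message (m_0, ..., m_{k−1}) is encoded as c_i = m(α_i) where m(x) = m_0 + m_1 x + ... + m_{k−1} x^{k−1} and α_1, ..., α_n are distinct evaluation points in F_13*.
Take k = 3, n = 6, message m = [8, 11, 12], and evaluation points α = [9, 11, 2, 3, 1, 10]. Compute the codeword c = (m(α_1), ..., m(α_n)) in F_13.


c = [0, 8, 0, 6, 5, 5]

Message polynomial: m(x) = 8 + 11·x + 12·x^2 (mod 13).
For each evaluation point α_i, compute m(α_i) mod 13:
  α_1 = 9: Horner steps 12 → 2 → 0, so m(9) = 0.
  α_2 = 11: Horner steps 12 → 0 → 8, so m(11) = 8.
  α_3 = 2: Horner steps 12 → 9 → 0, so m(2) = 0.
  α_4 = 3: Horner steps 12 → 8 → 6, so m(3) = 6.
  α_5 = 1: Horner steps 12 → 10 → 5, so m(1) = 5.
  α_6 = 10: Horner steps 12 → 1 → 5, so m(10) = 5.
Codeword c = [0, 8, 0, 6, 5, 5] ∈ F_13^6.


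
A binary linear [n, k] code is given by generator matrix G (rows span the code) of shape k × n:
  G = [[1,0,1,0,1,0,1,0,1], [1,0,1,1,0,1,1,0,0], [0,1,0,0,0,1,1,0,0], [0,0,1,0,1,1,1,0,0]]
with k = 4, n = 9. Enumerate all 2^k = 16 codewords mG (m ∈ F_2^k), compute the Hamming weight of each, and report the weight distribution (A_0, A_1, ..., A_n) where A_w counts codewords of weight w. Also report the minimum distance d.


Weight distribution: A_0 = 1, A_3 = 4, A_4 = 5, A_5 = 4, A_6 = 2. Minimum distance d = 3.

Enumerate all 2^4 = 16 messages m ∈ F_2^4.
For each, compute codeword c = mG in F_2^9, then tally its weight.
  m = 0000 → c = 000000000, weight = 0.
  m = 1000 → c = 101010101, weight = 5.
  m = 0100 → c = 101101100, weight = 5.
  m = 1100 → c = 000111001, weight = 4.
  m = 0010 → c = 010001100, weight = 3.
  m = 1010 → c = 111011001, weight = 6.
  m = 0110 → c = 111100000, weight = 4.
  m = 1110 → c = 010110101, weight = 5.
  m = 0001 → c = 001011100, weight = 4.
  m = 1001 → c = 100001001, weight = 3.
  m = 0101 → c = 100110000, weight = 3.
  m = 1101 → c = 001100101, weight = 4.
  m = 0011 → c = 011010000, weight = 3.
  m = 1011 → c = 110000101, weight = 4.
  m = 0111 → c = 110111100, weight = 6.
  m = 1111 → c = 011101001, weight = 5.
Tally weights:
  weight 0: 1 codewords.
  weight 3: 4 codewords.
  weight 4: 5 codewords.
  weight 5: 4 codewords.
  weight 6: 2 codewords.
Minimum distance d = smallest w > 0 with A_w > 0 = 3.
Sanity: Σ A_w = 16 = 2^4 = 16 ✓.


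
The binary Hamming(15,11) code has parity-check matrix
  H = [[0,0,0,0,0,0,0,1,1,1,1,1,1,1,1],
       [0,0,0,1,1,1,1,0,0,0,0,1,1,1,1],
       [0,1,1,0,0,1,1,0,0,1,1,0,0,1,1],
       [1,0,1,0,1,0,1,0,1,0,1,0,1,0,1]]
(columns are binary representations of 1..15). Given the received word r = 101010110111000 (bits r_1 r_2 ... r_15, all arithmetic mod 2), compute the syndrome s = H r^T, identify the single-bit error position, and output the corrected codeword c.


s = (0, 1, 0, 1)^T, error position = 5, corrected codeword c = 101000110111000

Compute s = H r^T mod 2 one row at a time:
  s_1 = 1 + 0 + 1 + 1 + 1 + 0 + 0 + 0 = 4 ≡ 0 (mod 2).
  s_2 = 0 + 1 + 0 + 1 + 1 + 0 + 0 + 0 = 3 ≡ 1 (mod 2).
  s_3 = 0 + 1 + 0 + 1 + 1 + 1 + 0 + 0 = 4 ≡ 0 (mod 2).
  s_4 = 1 + 1 + 1 + 1 + 0 + 1 + 0 + 0 = 5 ≡ 1 (mod 2).
s = (0, 1, 0, 1)^T — this equals column 5 of H (binary 0101), so error is at position 5.
Correct: flip bit 5 of r = 101010110111000 to get c = 101000110111000.


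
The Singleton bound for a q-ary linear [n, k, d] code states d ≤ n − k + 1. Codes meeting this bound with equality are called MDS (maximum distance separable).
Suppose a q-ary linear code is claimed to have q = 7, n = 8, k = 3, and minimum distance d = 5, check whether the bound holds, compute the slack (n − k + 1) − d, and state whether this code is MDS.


Singleton RHS = n − k + 1 = 6, slack = 1, bound satisfied, not MDS.

Singleton bound: d ≤ n − k + 1.
Here n = 8, k = 3, so n − k + 1 = 6.
Given d = 5, check d ≤ 6: YES.
Slack = (n − k + 1) − d = 1.
The code is NOT MDS (slack = 1 > 0).
Description: the claimed parameters are [8, 3, 5]_7; such a code would be non-MDS.


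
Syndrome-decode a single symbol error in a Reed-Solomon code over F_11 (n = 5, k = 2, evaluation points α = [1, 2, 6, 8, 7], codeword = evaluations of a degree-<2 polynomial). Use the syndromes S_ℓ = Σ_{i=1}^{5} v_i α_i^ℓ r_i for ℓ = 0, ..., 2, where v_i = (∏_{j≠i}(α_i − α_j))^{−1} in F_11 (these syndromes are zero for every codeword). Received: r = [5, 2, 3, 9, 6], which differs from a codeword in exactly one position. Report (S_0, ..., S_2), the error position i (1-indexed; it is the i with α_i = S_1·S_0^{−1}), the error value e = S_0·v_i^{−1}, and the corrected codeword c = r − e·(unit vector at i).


S = (6, 6, 6), error at position 1, error magnitude e = 6, c = [10, 2, 3, 9, 6].

Step 1: column multipliers v_i = (∏_{j≠i}(α_i − α_j))^{−1} mod 11.
  i = 1 (α = 1): (1−2)(1−6)(1−8)(1−7) = (−1)·(−5)·(−7)·(−6) = 210 ≡ 1, so v_1 = 1^{−1} = 1 (mod 11).
  i = 2 (α = 2): (2−1)(2−6)(2−8)(2−7) = 1·(−4)·(−6)·(−5) = −120 ≡ 1, so v_2 = 1^{−1} = 1 (mod 11).
  i = 3 (α = 6): (6−1)(6−2)(6−8)(6−7) = 5·4·(−2)·(−1) = 40 ≡ 7, so v_3 = 7^{−1} = 8 (mod 11).
  i = 4 (α = 8): (8−1)(8−2)(8−6)(8−7) = 7·6·2·1 = 84 ≡ 7, so v_4 = 7^{−1} = 8 (mod 11).
  i = 5 (α = 7): (7−1)(7−2)(7−6)(7−8) = 6·5·1·(−1) = −30 ≡ 3, so v_5 = 3^{−1} = 4 (mod 11).
  v = [1, 1, 8, 8, 4].
Step 2: syndromes of r = [5, 2, 3, 9, 6] (all sums mod 11).
  S_0 = Σ v_i r_i = 1·5 + 1·2 + 8·3 + 8·9 + 4·6 = 127 ≡ 6.
  S_1 = Σ v_i α_i r_i = 1·1·5 + 1·2·2 + 8·6·3 + 8·8·9 + 4·7·6 = 897 ≡ 6.
  α_i^2 mod 11 = [1, 4, 3, 9, 5].
  S_2 = Σ v_i α_i^2 r_i = 1·1·5 + 1·4·2 + 8·3·3 + 8·9·9 + 4·5·6 = 853 ≡ 6.
  S = (6, 6, 6) ≠ 0, so r is not a codeword (an error is present).
Step 3: locate the error. For a single error e at position i, S_ℓ = v_i·e·α_i^ℓ, so α_err = S_1/S_0.
  S_0^{−1} = 6^{−1} = 2 (mod 11), so α_err = 6·2 = 12 ≡ 1 = α_1. Error position i = 1.
  Consistency check: S_2/S_1 = 6·2 = 12 ≡ 1 = α_err ✓ (single-error assumption holds).
Step 4: error magnitude e = S_0/v_1 = S_0·∏_{j≠1}(α_1 − α_j) = 6·1 = 6 ≡ 6 (mod 11).
Step 5: correct position 1: c_1 = r_1 − e = 5 − 6 ≡ 10 (mod 11). Hence c = [10, 2, 3, 9, 6].
  Check: interpolating c through the α_i gives m(x) = 7 + 3·x (degree < 2) with m(α_i) = c_i for every i, so c is indeed a codeword.


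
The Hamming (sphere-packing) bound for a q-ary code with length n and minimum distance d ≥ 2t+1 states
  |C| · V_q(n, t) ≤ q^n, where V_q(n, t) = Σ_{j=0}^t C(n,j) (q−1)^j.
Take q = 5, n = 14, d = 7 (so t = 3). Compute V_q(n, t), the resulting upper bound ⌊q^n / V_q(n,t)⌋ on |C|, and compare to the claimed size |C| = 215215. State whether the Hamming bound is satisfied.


V_q(n, t) = 24809, q^n = 6103515625, Hamming bound = 246020, |C| = 215215 ≤ bound (satisfied).

Step 1: Compute V_q(n, t) = Σ_{j=0}^3 C(n, j) (q−1)^j.
  j = 0: C(14,0)·(4)^0 = 1·1 = 1.
  j = 1: C(14,1)·(4)^1 = 14·4 = 56.
  j = 2: C(14,2)·(4)^2 = 91·16 = 1456.
  j = 3: C(14,3)·(4)^3 = 364·64 = 23296.
  V_q(n, t) = 1 + 56 + 1456 + 23296 = 24809.
Step 2: q^n = 5^14 = 6103515625.
Step 3: Hamming bound ⌊q^n / V_q(n,t)⌋ = ⌊6103515625/24809⌋ = 246020.
Step 4: Compare |C| = 215215 to 246020: satisfied.
The claimed |C| lies below the Hamming bound.


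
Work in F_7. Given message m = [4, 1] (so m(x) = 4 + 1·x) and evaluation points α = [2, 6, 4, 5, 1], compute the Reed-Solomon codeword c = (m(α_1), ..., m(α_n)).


c = [6, 3, 1, 2, 5]

Message polynomial: m(x) = 4 + 1·x (mod 7).
For each evaluation point α_i, compute m(α_i) mod 7:
  α_1 = 2: Horner steps 1 → 6, so m(2) = 6.
  α_2 = 6: Horner steps 1 → 3, so m(6) = 3.
  α_3 = 4: Horner steps 1 → 1, so m(4) = 1.
  α_4 = 5: Horner steps 1 → 2, so m(5) = 2.
  α_5 = 1: Horner steps 1 → 5, so m(1) = 5.
Codeword c = [6, 3, 1, 2, 5] ∈ F_7^5.


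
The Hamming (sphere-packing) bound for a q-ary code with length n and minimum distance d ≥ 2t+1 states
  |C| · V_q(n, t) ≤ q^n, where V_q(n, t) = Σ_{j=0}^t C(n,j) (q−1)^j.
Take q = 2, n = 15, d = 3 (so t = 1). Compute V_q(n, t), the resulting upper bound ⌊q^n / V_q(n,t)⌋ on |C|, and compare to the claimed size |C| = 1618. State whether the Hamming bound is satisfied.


V_q(n, t) = 16, q^n = 32768, Hamming bound = 2048, |C| = 1618 ≤ bound (satisfied).

Step 1: Compute V_q(n, t) = Σ_{j=0}^1 C(n, j) (q−1)^j.
  j = 0: C(15,0)·(1)^0 = 1·1 = 1.
  j = 1: C(15,1)·(1)^1 = 15·1 = 15.
  V_q(n, t) = 1 + 15 = 16.
Step 2: q^n = 2^15 = 32768.
Step 3: Hamming bound ⌊q^n / V_q(n,t)⌋ = ⌊32768/16⌋ = 2048.
Step 4: Compare |C| = 1618 to 2048: satisfied.
The claimed |C| lies below the Hamming bound.


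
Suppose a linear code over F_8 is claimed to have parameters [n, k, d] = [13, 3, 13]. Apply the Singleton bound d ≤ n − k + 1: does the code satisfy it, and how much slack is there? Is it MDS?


Singleton RHS = n − k + 1 = 11, slack = -2, bound violated (no such code; not MDS).

Singleton bound: d ≤ n − k + 1.
Here n = 13, k = 3, so n − k + 1 = 11.
Given d = 13, check d ≤ 11: NO.
Slack = (n − k + 1) − d = -2.
The slack is negative: d = 13 exceeds n − k + 1 = 11 by 2, so the Singleton bound is violated and no linear [13, 3, 13]_8 code can exist. In particular it is not MDS (MDS requires d = n − k + 1 exactly).
Description: the claimed parameters are [13, 3, 13]_8; such a code would be impossible (violates the Singleton bound).


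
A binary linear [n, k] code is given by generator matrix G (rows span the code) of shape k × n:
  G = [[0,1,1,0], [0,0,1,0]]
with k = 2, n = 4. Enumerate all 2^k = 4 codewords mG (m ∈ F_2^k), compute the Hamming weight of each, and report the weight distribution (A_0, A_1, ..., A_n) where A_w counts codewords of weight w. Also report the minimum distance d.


Weight distribution: A_0 = 1, A_1 = 2, A_2 = 1. Minimum distance d = 1.

Enumerate all 2^2 = 4 messages m ∈ F_2^2.
For each, compute codeword c = mG in F_2^4, then tally its weight.
  m = 00 → c = 0000, weight = 0.
  m = 10 → c = 0110, weight = 2.
  m = 01 → c = 0010, weight = 1.
  m = 11 → c = 0100, weight = 1.
Tally weights:
  weight 0: 1 codewords.
  weight 1: 2 codewords.
  weight 2: 1 codewords.
Minimum distance d = smallest w > 0 with A_w > 0 = 1.
Sanity: Σ A_w = 4 = 2^2 = 4 ✓.


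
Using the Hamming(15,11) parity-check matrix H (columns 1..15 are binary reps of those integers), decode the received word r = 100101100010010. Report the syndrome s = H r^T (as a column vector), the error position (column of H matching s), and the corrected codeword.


s = (0, 0, 0, 1)^T, error position = 1, corrected codeword c = 000101100010010

Compute s = H r^T mod 2 one row at a time:
  s_1 = 0 + 0 + 0 + 1 + 0 + 0 + 1 + 0 = 2 ≡ 0 (mod 2).
  s_2 = 1 + 0 + 1 + 1 + 0 + 0 + 1 + 0 = 4 ≡ 0 (mod 2).
  s_3 = 0 + 0 + 1 + 1 + 0 + 1 + 1 + 0 = 4 ≡ 0 (mod 2).
  s_4 = 1 + 0 + 0 + 1 + 0 + 1 + 0 + 0 = 3 ≡ 1 (mod 2).
s = (0, 0, 0, 1)^T — this equals column 1 of H (binary 0001), so error is at position 1.
Correct: flip bit 1 of r = 100101100010010 to get c = 000101100010010.


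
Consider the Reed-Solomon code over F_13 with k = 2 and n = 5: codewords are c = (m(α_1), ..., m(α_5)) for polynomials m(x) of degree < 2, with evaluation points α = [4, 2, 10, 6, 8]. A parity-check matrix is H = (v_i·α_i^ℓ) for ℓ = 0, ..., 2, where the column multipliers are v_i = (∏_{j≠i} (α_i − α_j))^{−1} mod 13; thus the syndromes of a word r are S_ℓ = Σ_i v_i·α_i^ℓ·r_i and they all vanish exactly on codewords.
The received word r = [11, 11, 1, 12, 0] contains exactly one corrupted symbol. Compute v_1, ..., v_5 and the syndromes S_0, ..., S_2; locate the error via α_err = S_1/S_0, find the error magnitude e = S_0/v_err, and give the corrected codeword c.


S = (2, 4, 8), error at position 2, error magnitude e = 1, c = [11, 10, 1, 12, 0].

Step 1: column multipliers v_i = (∏_{j≠i}(α_i − α_j))^{−1} mod 13.
  i = 1 (α = 4): (4−2)(4−10)(4−6)(4−8) = 2·(−6)·(−2)·(−4) = −96 ≡ 8, so v_1 = 8^{−1} = 5 (mod 13).
  i = 2 (α = 2): (2−4)(2−10)(2−6)(2−8) = (−2)·(−8)·(−4)·(−6) = 384 ≡ 7, so v_2 = 7^{−1} = 2 (mod 13).
  i = 3 (α = 10): (10−4)(10−2)(10−6)(10−8) = 6·8·4·2 = 384 ≡ 7, so v_3 = 7^{−1} = 2 (mod 13).
  i = 4 (α = 6): (6−4)(6−2)(6−10)(6−8) = 2·4·(−4)·(−2) = 64 ≡ 12, so v_4 = 12^{−1} = 12 (mod 13).
  i = 5 (α = 8): (8−4)(8−2)(8−10)(8−6) = 4·6·(−2)·2 = −96 ≡ 8, so v_5 = 8^{−1} = 5 (mod 13).
  v = [5, 2, 2, 12, 5].
Step 2: syndromes of r = [11, 11, 1, 12, 0] (all sums mod 13).
  S_0 = Σ v_i r_i = 5·11 + 2·11 + 2·1 + 12·12 + 5·0 = 223 ≡ 2.
  S_1 = Σ v_i α_i r_i = 5·4·11 + 2·2·11 + 2·10·1 + 12·6·12 + 5·8·0 = 1148 ≡ 4.
  α_i^2 mod 13 = [3, 4, 9, 10, 12].
  S_2 = Σ v_i α_i^2 r_i = 5·3·11 + 2·4·11 + 2·9·1 + 12·10·12 + 5·12·0 = 1711 ≡ 8.
  S = (2, 4, 8) ≠ 0, so r is not a codeword (an error is present).
Step 3: locate the error. For a single error e at position i, S_ℓ = v_i·e·α_i^ℓ, so α_err = S_1/S_0.
  S_0^{−1} = 2^{−1} = 7 (mod 13), so α_err = 4·7 = 28 ≡ 2 = α_2. Error position i = 2.
  Consistency check: S_2/S_1 = 8·10 = 80 ≡ 2 = α_err ✓ (single-error assumption holds).
Step 4: error magnitude e = S_0/v_2 = S_0·∏_{j≠2}(α_2 − α_j) = 2·7 = 14 ≡ 1 (mod 13).
Step 5: correct position 2: c_2 = r_2 − e = 11 − 1 ≡ 10 (mod 13). Hence c = [11, 10, 1, 12, 0].
  Check: interpolating c through the α_i gives m(x) = 9 + 7·x (degree < 2) with m(α_i) = c_i for every i, so c is indeed a codeword.


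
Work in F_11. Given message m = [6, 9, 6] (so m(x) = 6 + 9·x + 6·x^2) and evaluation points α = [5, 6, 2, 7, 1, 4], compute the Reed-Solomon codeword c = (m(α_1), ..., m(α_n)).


c = [3, 1, 4, 0, 10, 6]

Message polynomial: m(x) = 6 + 9·x + 6·x^2 (mod 11).
For each evaluation point α_i, compute m(α_i) mod 11:
  α_1 = 5: Horner steps 6 → 6 → 3, so m(5) = 3.
  α_2 = 6: Horner steps 6 → 1 → 1, so m(6) = 1.
  α_3 = 2: Horner steps 6 → 10 → 4, so m(2) = 4.
  α_4 = 7: Horner steps 6 → 7 → 0, so m(7) = 0.
  α_5 = 1: Horner steps 6 → 4 → 10, so m(1) = 10.
  α_6 = 4: Horner steps 6 → 0 → 6, so m(4) = 6.
Codeword c = [3, 1, 4, 0, 10, 6] ∈ F_11^6.


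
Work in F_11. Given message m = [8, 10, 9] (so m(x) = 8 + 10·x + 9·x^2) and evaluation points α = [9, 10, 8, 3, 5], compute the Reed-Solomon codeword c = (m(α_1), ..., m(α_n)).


c = [2, 7, 4, 9, 8]

Message polynomial: m(x) = 8 + 10·x + 9·x^2 (mod 11).
For each evaluation point α_i, compute m(α_i) mod 11:
  α_1 = 9: Horner steps 9 → 3 → 2, so m(9) = 2.
  α_2 = 10: Horner steps 9 → 1 → 7, so m(10) = 7.
  α_3 = 8: Horner steps 9 → 5 → 4, so m(8) = 4.
  α_4 = 3: Horner steps 9 → 4 → 9, so m(3) = 9.
  α_5 = 5: Horner steps 9 → 0 → 8, so m(5) = 8.
Codeword c = [2, 7, 4, 9, 8] ∈ F_11^5.


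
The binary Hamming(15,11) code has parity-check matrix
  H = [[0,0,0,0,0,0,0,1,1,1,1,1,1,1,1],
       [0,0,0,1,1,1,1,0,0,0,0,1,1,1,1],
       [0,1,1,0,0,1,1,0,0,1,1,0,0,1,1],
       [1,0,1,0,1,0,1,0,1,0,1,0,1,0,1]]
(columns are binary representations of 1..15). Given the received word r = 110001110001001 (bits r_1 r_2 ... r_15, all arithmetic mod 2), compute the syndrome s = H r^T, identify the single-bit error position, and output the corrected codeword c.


s = (1, 0, 0, 1)^T, error position = 9, corrected codeword c = 110001111001001

Compute s = H r^T mod 2 one row at a time:
  s_1 = 1 + 0 + 0 + 0 + 1 + 0 + 0 + 1 = 3 ≡ 1 (mod 2).
  s_2 = 0 + 0 + 1 + 1 + 1 + 0 + 0 + 1 = 4 ≡ 0 (mod 2).
  s_3 = 1 + 0 + 1 + 1 + 0 + 0 + 0 + 1 = 4 ≡ 0 (mod 2).
  s_4 = 1 + 0 + 0 + 1 + 0 + 0 + 0 + 1 = 3 ≡ 1 (mod 2).
s = (1, 0, 0, 1)^T — this equals column 9 of H (binary 1001), so error is at position 9.
Correct: flip bit 9 of r = 110001110001001 to get c = 110001111001001.


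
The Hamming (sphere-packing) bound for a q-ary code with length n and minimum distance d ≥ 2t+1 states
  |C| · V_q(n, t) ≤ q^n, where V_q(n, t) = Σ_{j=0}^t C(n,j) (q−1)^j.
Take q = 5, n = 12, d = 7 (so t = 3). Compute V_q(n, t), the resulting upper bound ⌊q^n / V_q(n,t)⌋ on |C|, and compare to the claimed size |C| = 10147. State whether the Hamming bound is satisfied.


V_q(n, t) = 15185, q^n = 244140625, Hamming bound = 16077, |C| = 10147 ≤ bound (satisfied).

Step 1: Compute V_q(n, t) = Σ_{j=0}^3 C(n, j) (q−1)^j.
  j = 0: C(12,0)·(4)^0 = 1·1 = 1.
  j = 1: C(12,1)·(4)^1 = 12·4 = 48.
  j = 2: C(12,2)·(4)^2 = 66·16 = 1056.
  j = 3: C(12,3)·(4)^3 = 220·64 = 14080.
  V_q(n, t) = 1 + 48 + 1056 + 14080 = 15185.
Step 2: q^n = 5^12 = 244140625.
Step 3: Hamming bound ⌊q^n / V_q(n,t)⌋ = ⌊244140625/15185⌋ = 16077.
Step 4: Compare |C| = 10147 to 16077: satisfied.
The claimed |C| lies below the Hamming bound.


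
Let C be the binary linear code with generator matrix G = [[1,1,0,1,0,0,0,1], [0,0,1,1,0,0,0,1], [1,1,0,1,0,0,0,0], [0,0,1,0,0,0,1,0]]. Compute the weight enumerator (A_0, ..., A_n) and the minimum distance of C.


Weight distribution: A_0 = 1, A_1 = 1, A_2 = 3, A_3 = 6, A_4 = 3, A_5 = 1, A_6 = 1. Minimum distance d = 1.

Enumerate all 2^4 = 16 messages m ∈ F_2^4.
For each, compute codeword c = mG in F_2^8, then tally its weight.
  m = 0000 → c = 00000000, weight = 0.
  m = 1000 → c = 11010001, weight = 4.
  m = 0100 → c = 00110001, weight = 3.
  m = 1100 → c = 11100000, weight = 3.
  m = 0010 → c = 11010000, weight = 3.
  m = 1010 → c = 00000001, weight = 1.
  m = 0110 → c = 11100001, weight = 4.
  m = 1110 → c = 00110000, weight = 2.
  m = 0001 → c = 00100010, weight = 2.
  m = 1001 → c = 11110011, weight = 6.
  m = 0101 → c = 00010011, weight = 3.
  m = 1101 → c = 11000010, weight = 3.
  m = 0011 → c = 11110010, weight = 5.
  m = 1011 → c = 00100011, weight = 3.
  m = 0111 → c = 11000011, weight = 4.
  m = 1111 → c = 00010010, weight = 2.
Tally weights:
  weight 0: 1 codewords.
  weight 1: 1 codewords.
  weight 2: 3 codewords.
  weight 3: 6 codewords.
  weight 4: 3 codewords.
  weight 5: 1 codewords.
  weight 6: 1 codewords.
Minimum distance d = smallest w > 0 with A_w > 0 = 1.
Sanity: Σ A_w = 16 = 2^4 = 16 ✓.


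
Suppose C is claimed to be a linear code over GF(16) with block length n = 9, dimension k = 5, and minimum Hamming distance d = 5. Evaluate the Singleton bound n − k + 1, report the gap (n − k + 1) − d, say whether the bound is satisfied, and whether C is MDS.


Singleton RHS = n − k + 1 = 5, slack = 0, bound satisfied, MDS.

Singleton bound: d ≤ n − k + 1.
Here n = 9, k = 5, so n − k + 1 = 5.
Given d = 5, check d ≤ 5: YES.
Slack = (n − k + 1) − d = 0.
The code is MDS (slack = 0).
Description: the claimed parameters are [9, 5, 5]_16; such a code would be MDS (meets Singleton bound).


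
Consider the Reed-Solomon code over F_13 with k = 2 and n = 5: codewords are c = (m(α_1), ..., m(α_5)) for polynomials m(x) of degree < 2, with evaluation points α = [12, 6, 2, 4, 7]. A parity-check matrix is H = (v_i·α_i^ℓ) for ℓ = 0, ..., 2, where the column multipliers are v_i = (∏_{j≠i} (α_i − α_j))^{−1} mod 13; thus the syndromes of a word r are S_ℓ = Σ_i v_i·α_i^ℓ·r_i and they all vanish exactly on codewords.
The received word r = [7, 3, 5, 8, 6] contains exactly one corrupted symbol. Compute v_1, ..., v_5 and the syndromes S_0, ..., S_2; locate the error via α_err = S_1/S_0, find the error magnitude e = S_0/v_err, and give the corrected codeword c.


S = (2, 12, 7), error at position 2, error magnitude e = 5, c = [7, 11, 5, 8, 6].

Step 1: column multipliers v_i = (∏_{j≠i}(α_i − α_j))^{−1} mod 13.
  i = 1 (α = 12): (12−6)(12−2)(12−4)(12−7) = 6·10·8·5 = 2400 ≡ 8, so v_1 = 8^{−1} = 5 (mod 13).
  i = 2 (α = 6): (6−12)(6−2)(6−4)(6−7) = (−6)·4·2·(−1) = 48 ≡ 9, so v_2 = 9^{−1} = 3 (mod 13).
  i = 3 (α = 2): (2−12)(2−6)(2−4)(2−7) = (−10)·(−4)·(−2)·(−5) = 400 ≡ 10, so v_3 = 10^{−1} = 4 (mod 13).
  i = 4 (α = 4): (4−12)(4−6)(4−2)(4−7) = (−8)·(−2)·2·(−3) = −96 ≡ 8, so v_4 = 8^{−1} = 5 (mod 13).
  i = 5 (α = 7): (7−12)(7−6)(7−2)(7−4) = (−5)·1·5·3 = −75 ≡ 3, so v_5 = 3^{−1} = 9 (mod 13).
  v = [5, 3, 4, 5, 9].
Step 2: syndromes of r = [7, 3, 5, 8, 6] (all sums mod 13).
  S_0 = Σ v_i r_i = 5·7 + 3·3 + 4·5 + 5·8 + 9·6 = 158 ≡ 2.
  S_1 = Σ v_i α_i r_i = 5·12·7 + 3·6·3 + 4·2·5 + 5·4·8 + 9·7·6 = 1052 ≡ 12.
  α_i^2 mod 13 = [1, 10, 4, 3, 10].
  S_2 = Σ v_i α_i^2 r_i = 5·1·7 + 3·10·3 + 4·4·5 + 5·3·8 + 9·10·6 = 865 ≡ 7.
  S = (2, 12, 7) ≠ 0, so r is not a codeword (an error is present).
Step 3: locate the error. For a single error e at position i, S_ℓ = v_i·e·α_i^ℓ, so α_err = S_1/S_0.
  S_0^{−1} = 2^{−1} = 7 (mod 13), so α_err = 12·7 = 84 ≡ 6 = α_2. Error position i = 2.
  Consistency check: S_2/S_1 = 7·12 = 84 ≡ 6 = α_err ✓ (single-error assumption holds).
Step 4: error magnitude e = S_0/v_2 = S_0·∏_{j≠2}(α_2 − α_j) = 2·9 = 18 ≡ 5 (mod 13).
Step 5: correct position 2: c_2 = r_2 − e = 3 − 5 ≡ 11 (mod 13). Hence c = [7, 11, 5, 8, 6].
  Check: interpolating c through the α_i gives m(x) = 2 + 8·x (degree < 2) with m(α_i) = c_i for every i, so c is indeed a codeword.


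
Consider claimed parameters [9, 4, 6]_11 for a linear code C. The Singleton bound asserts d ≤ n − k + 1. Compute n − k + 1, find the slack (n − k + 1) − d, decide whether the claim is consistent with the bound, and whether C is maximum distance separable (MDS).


Singleton RHS = n − k + 1 = 6, slack = 0, bound satisfied, MDS.

Singleton bound: d ≤ n − k + 1.
Here n = 9, k = 4, so n − k + 1 = 6.
Given d = 6, check d ≤ 6: YES.
Slack = (n − k + 1) − d = 0.
The code is MDS (slack = 0).
Description: the claimed parameters are [9, 4, 6]_11; such a code would be MDS (meets Singleton bound).


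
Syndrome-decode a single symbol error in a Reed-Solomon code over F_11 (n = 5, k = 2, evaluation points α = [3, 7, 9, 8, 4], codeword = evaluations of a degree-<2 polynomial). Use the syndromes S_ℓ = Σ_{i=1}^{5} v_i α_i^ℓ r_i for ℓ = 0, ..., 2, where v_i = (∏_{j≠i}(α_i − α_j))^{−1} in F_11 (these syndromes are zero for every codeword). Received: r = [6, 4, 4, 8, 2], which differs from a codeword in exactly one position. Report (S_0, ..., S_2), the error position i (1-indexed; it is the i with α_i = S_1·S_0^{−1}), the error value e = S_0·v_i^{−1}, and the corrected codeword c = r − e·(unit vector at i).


S = (7, 5, 2), error at position 2, error magnitude e = 3, c = [6, 1, 4, 8, 2].

Step 1: column multipliers v_i = (∏_{j≠i}(α_i − α_j))^{−1} mod 11.
  i = 1 (α = 3): (3−7)(3−9)(3−8)(3−4) = (−4)·(−6)·(−5)·(−1) = 120 ≡ 10, so v_1 = 10^{−1} = 10 (mod 11).
  i = 2 (α = 7): (7−3)(7−9)(7−8)(7−4) = 4·(−2)·(−1)·3 = 24 ≡ 2, so v_2 = 2^{−1} = 6 (mod 11).
  i = 3 (α = 9): (9−3)(9−7)(9−8)(9−4) = 6·2·1·5 = 60 ≡ 5, so v_3 = 5^{−1} = 9 (mod 11).
  i = 4 (α = 8): (8−3)(8−7)(8−9)(8−4) = 5·1·(−1)·4 = −20 ≡ 2, so v_4 = 2^{−1} = 6 (mod 11).
  i = 5 (α = 4): (4−3)(4−7)(4−9)(4−8) = 1·(−3)·(−5)·(−4) = −60 ≡ 6, so v_5 = 6^{−1} = 2 (mod 11).
  v = [10, 6, 9, 6, 2].
Step 2: syndromes of r = [6, 4, 4, 8, 2] (all sums mod 11).
  S_0 = Σ v_i r_i = 10·6 + 6·4 + 9·4 + 6·8 + 2·2 = 172 ≡ 7.
  S_1 = Σ v_i α_i r_i = 10·3·6 + 6·7·4 + 9·9·4 + 6·8·8 + 2·4·2 = 1072 ≡ 5.
  α_i^2 mod 11 = [9, 5, 4, 9, 5].
  S_2 = Σ v_i α_i^2 r_i = 10·9·6 + 6·5·4 + 9·4·4 + 6·9·8 + 2·5·2 = 1256 ≡ 2.
  S = (7, 5, 2) ≠ 0, so r is not a codeword (an error is present).
Step 3: locate the error. For a single error e at position i, S_ℓ = v_i·e·α_i^ℓ, so α_err = S_1/S_0.
  S_0^{−1} = 7^{−1} = 8 (mod 11), so α_err = 5·8 = 40 ≡ 7 = α_2. Error position i = 2.
  Consistency check: S_2/S_1 = 2·9 = 18 ≡ 7 = α_err ✓ (single-error assumption holds).
Step 4: error magnitude e = S_0/v_2 = S_0·∏_{j≠2}(α_2 − α_j) = 7·2 = 14 ≡ 3 (mod 11).
Step 5: correct position 2: c_2 = r_2 − e = 4 − 3 ≡ 1 (mod 11). Hence c = [6, 1, 4, 8, 2].
  Check: interpolating c through the α_i gives m(x) = 7 + 7·x (degree < 2) with m(α_i) = c_i for every i, so c is indeed a codeword.


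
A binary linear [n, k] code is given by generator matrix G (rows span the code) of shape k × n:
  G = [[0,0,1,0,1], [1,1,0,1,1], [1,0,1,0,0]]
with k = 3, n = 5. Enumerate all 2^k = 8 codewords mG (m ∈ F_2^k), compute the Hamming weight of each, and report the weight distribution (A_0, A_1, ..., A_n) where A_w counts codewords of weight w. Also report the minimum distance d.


Weight distribution: A_0 = 1, A_2 = 4, A_4 = 3. Minimum distance d = 2.

Enumerate all 2^3 = 8 messages m ∈ F_2^3.
For each, compute codeword c = mG in F_2^5, then tally its weight.
  m = 000 → c = 00000, weight = 0.
  m = 100 → c = 00101, weight = 2.
  m = 010 → c = 11011, weight = 4.
  m = 110 → c = 11110, weight = 4.
  m = 001 → c = 10100, weight = 2.
  m = 101 → c = 10001, weight = 2.
  m = 011 → c = 01111, weight = 4.
  m = 111 → c = 01010, weight = 2.
Tally weights:
  weight 0: 1 codewords.
  weight 2: 4 codewords.
  weight 4: 3 codewords.
Minimum distance d = smallest w > 0 with A_w > 0 = 2.
Sanity: Σ A_w = 8 = 2^3 = 8 ✓.


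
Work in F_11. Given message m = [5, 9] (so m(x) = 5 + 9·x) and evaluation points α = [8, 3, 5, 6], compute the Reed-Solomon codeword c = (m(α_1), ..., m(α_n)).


c = [0, 10, 6, 4]

Message polynomial: m(x) = 5 + 9·x (mod 11).
For each evaluation point α_i, compute m(α_i) mod 11:
  α_1 = 8: Horner steps 9 → 0, so m(8) = 0.
  α_2 = 3: Horner steps 9 → 10, so m(3) = 10.
  α_3 = 5: Horner steps 9 → 6, so m(5) = 6.
  α_4 = 6: Horner steps 9 → 4, so m(6) = 4.
Codeword c = [0, 10, 6, 4] ∈ F_11^4.


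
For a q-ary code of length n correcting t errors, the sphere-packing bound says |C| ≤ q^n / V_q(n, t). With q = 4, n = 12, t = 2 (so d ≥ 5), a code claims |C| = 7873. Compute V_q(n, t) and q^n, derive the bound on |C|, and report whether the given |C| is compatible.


V_q(n, t) = 631, q^n = 16777216, Hamming bound = 26588, |C| = 7873 ≤ bound (satisfied).

Step 1: Compute V_q(n, t) = Σ_{j=0}^2 C(n, j) (q−1)^j.
  j = 0: C(12,0)·(3)^0 = 1·1 = 1.
  j = 1: C(12,1)·(3)^1 = 12·3 = 36.
  j = 2: C(12,2)·(3)^2 = 66·9 = 594.
  V_q(n, t) = 1 + 36 + 594 = 631.
Step 2: q^n = 4^12 = 16777216.
Step 3: Hamming bound ⌊q^n / V_q(n,t)⌋ = ⌊16777216/631⌋ = 26588.
Step 4: Compare |C| = 7873 to 26588: satisfied.
The claimed |C| lies below the Hamming bound.


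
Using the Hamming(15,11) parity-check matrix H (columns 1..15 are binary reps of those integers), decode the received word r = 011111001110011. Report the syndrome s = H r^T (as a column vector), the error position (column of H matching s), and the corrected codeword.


s = (1, 1, 1, 1)^T, error position = 15, corrected codeword c = 011111001110010

Compute s = H r^T mod 2 one row at a time:
  s_1 = 0 + 1 + 1 + 1 + 0 + 0 + 1 + 1 = 5 ≡ 1 (mod 2).
  s_2 = 1 + 1 + 1 + 0 + 0 + 0 + 1 + 1 = 5 ≡ 1 (mod 2).
  s_3 = 1 + 1 + 1 + 0 + 1 + 1 + 1 + 1 = 7 ≡ 1 (mod 2).
  s_4 = 0 + 1 + 1 + 0 + 1 + 1 + 0 + 1 = 5 ≡ 1 (mod 2).
s = (1, 1, 1, 1)^T — this equals column 15 of H (binary 1111), so error is at position 15.
Correct: flip bit 15 of r = 011111001110011 to get c = 011111001110010.


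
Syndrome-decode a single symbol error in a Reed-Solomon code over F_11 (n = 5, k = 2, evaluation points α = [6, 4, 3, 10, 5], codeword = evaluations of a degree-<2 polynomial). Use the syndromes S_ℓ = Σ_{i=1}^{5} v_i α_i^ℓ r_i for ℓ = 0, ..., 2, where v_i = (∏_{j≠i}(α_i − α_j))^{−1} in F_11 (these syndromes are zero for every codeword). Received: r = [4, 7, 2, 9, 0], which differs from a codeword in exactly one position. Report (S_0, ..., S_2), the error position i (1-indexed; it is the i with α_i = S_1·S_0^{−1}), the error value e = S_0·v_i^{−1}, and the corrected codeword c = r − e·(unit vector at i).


S = (6, 7, 10), error at position 3, error magnitude e = 10, c = [4, 7, 3, 9, 0].

Step 1: column multipliers v_i = (∏_{j≠i}(α_i − α_j))^{−1} mod 11.
  i = 1 (α = 6): (6−4)(6−3)(6−10)(6−5) = 2·3·(−4)·1 = −24 ≡ 9, so v_1 = 9^{−1} = 5 (mod 11).
  i = 2 (α = 4): (4−6)(4−3)(4−10)(4−5) = (−2)·1·(−6)·(−1) = −12 ≡ 10, so v_2 = 10^{−1} = 10 (mod 11).
  i = 3 (α = 3): (3−6)(3−4)(3−10)(3−5) = (−3)·(−1)·(−7)·(−2) = 42 ≡ 9, so v_3 = 9^{−1} = 5 (mod 11).
  i = 4 (α = 10): (10−6)(10−4)(10−3)(10−5) = 4·6·7·5 = 840 ≡ 4, so v_4 = 4^{−1} = 3 (mod 11).
  i = 5 (α = 5): (5−6)(5−4)(5−3)(5−10) = (−1)·1·2·(−5) = 10 ≡ 10, so v_5 = 10^{−1} = 10 (mod 11).
  v = [5, 10, 5, 3, 10].
Step 2: syndromes of r = [4, 7, 2, 9, 0] (all sums mod 11).
  S_0 = Σ v_i r_i = 5·4 + 10·7 + 5·2 + 3·9 + 10·0 = 127 ≡ 6.
  S_1 = Σ v_i α_i r_i = 5·6·4 + 10·4·7 + 5·3·2 + 3·10·9 + 10·5·0 = 700 ≡ 7.
  α_i^2 mod 11 = [3, 5, 9, 1, 3].
  S_2 = Σ v_i α_i^2 r_i = 5·3·4 + 10·5·7 + 5·9·2 + 3·1·9 + 10·3·0 = 527 ≡ 10.
  S = (6, 7, 10) ≠ 0, so r is not a codeword (an error is present).
Step 3: locate the error. For a single error e at position i, S_ℓ = v_i·e·α_i^ℓ, so α_err = S_1/S_0.
  S_0^{−1} = 6^{−1} = 2 (mod 11), so α_err = 7·2 = 14 ≡ 3 = α_3. Error position i = 3.
  Consistency check: S_2/S_1 = 10·8 = 80 ≡ 3 = α_err ✓ (single-error assumption holds).
Step 4: error magnitude e = S_0/v_3 = S_0·∏_{j≠3}(α_3 − α_j) = 6·9 = 54 ≡ 10 (mod 11).
Step 5: correct position 3: c_3 = r_3 − e = 2 − 10 ≡ 3 (mod 11). Hence c = [4, 7, 3, 9, 0].
  Check: interpolating c through the α_i gives m(x) = 2 + 4·x (degree < 2) with m(α_i) = c_i for every i, so c is indeed a codeword.


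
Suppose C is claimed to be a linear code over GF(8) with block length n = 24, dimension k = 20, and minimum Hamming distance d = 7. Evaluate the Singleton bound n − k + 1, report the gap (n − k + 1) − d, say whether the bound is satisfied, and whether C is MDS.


Singleton RHS = n − k + 1 = 5, slack = -2, bound violated (no such code; not MDS).

Singleton bound: d ≤ n − k + 1.
Here n = 24, k = 20, so n − k + 1 = 5.
Given d = 7, check d ≤ 5: NO.
Slack = (n − k + 1) − d = -2.
The slack is negative: d = 7 exceeds n − k + 1 = 5 by 2, so the Singleton bound is violated and no linear [24, 20, 7]_8 code can exist. In particular it is not MDS (MDS requires d = n − k + 1 exactly).
Description: the claimed parameters are [24, 20, 7]_8; such a code would be impossible (violates the Singleton bound).


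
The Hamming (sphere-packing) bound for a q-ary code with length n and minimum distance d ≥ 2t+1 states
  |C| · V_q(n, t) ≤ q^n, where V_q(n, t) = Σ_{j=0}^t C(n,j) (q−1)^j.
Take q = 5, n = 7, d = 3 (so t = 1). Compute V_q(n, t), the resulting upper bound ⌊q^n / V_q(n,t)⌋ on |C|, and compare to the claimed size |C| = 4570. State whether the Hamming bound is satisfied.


V_q(n, t) = 29, q^n = 78125, Hamming bound = 2693, |C| = 4570 > bound (violated).

Step 1: Compute V_q(n, t) = Σ_{j=0}^1 C(n, j) (q−1)^j.
  j = 0: C(7,0)·(4)^0 = 1·1 = 1.
  j = 1: C(7,1)·(4)^1 = 7·4 = 28.
  V_q(n, t) = 1 + 28 = 29.
Step 2: q^n = 5^7 = 78125.
Step 3: Hamming bound ⌊q^n / V_q(n,t)⌋ = ⌊78125/29⌋ = 2693.
Step 4: Compare |C| = 4570 to 2693: violated.
The claimed |C| lies above the Hamming bound, so no 5-ary code of length 7 with d ≥ 3 can have 4570 codewords.


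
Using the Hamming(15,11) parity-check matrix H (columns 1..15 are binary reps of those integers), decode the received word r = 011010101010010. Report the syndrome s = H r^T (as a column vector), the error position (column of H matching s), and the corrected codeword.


s = (1, 1, 1, 1)^T, error position = 15, corrected codeword c = 011010101010011

Compute s = H r^T mod 2 one row at a time:
  s_1 = 0 + 1 + 0 + 1 + 0 + 0 + 1 + 0 = 3 ≡ 1 (mod 2).
  s_2 = 0 + 1 + 0 + 1 + 0 + 0 + 1 + 0 = 3 ≡ 1 (mod 2).
  s_3 = 1 + 1 + 0 + 1 + 0 + 1 + 1 + 0 = 5 ≡ 1 (mod 2).
  s_4 = 0 + 1 + 1 + 1 + 1 + 1 + 0 + 0 = 5 ≡ 1 (mod 2).
s = (1, 1, 1, 1)^T — this equals column 15 of H (binary 1111), so error is at position 15.
Correct: flip bit 15 of r = 011010101010010 to get c = 011010101010011.


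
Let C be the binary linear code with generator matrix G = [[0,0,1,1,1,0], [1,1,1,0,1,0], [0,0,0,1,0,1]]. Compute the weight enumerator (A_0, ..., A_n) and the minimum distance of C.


Weight distribution: A_0 = 1, A_2 = 1, A_3 = 4, A_4 = 1, A_6 = 1. Minimum distance d = 2.

Enumerate all 2^3 = 8 messages m ∈ F_2^3.
For each, compute codeword c = mG in F_2^6, then tally its weight.
  m = 000 → c = 000000, weight = 0.
  m = 100 → c = 001110, weight = 3.
  m = 010 → c = 111010, weight = 4.
  m = 110 → c = 110100, weight = 3.
  m = 001 → c = 000101, weight = 2.
  m = 101 → c = 001011, weight = 3.
  m = 011 → c = 111111, weight = 6.
  m = 111 → c = 110001, weight = 3.
Tally weights:
  weight 0: 1 codewords.
  weight 2: 1 codewords.
  weight 3: 4 codewords.
  weight 4: 1 codewords.
  weight 6: 1 codewords.
Minimum distance d = smallest w > 0 with A_w > 0 = 2.
Sanity: Σ A_w = 8 = 2^3 = 8 ✓.


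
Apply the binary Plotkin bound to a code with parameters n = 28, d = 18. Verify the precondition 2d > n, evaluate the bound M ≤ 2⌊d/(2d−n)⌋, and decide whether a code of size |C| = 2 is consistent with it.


Plotkin bound M ≤ 4; given |C| = 2 ≤ bound (satisfied).

Check applicability: 2d = 36, n = 28.
2d − n = 8 > 0, so Plotkin applies.
Compute d/(2d−n) = 18/8 ≈ 2.2500.
⌊d/(2d−n)⌋ = 2.
Plotkin bound: M ≤ 2·2 = 4.
Given |C| = 2, check: satisfied.
This |C| is below the Plotkin bound.


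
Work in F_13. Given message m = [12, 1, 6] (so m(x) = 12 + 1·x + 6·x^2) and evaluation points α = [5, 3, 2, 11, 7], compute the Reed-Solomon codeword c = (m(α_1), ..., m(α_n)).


c = [11, 4, 12, 8, 1]

Message polynomial: m(x) = 12 + 1·x + 6·x^2 (mod 13).
For each evaluation point α_i, compute m(α_i) mod 13:
  α_1 = 5: Horner steps 6 → 5 → 11, so m(5) = 11.
  α_2 = 3: Horner steps 6 → 6 → 4, so m(3) = 4.
  α_3 = 2: Horner steps 6 → 0 → 12, so m(2) = 12.
  α_4 = 11: Horner steps 6 → 2 → 8, so m(11) = 8.
  α_5 = 7: Horner steps 6 → 4 → 1, so m(7) = 1.
Codeword c = [11, 4, 12, 8, 1] ∈ F_13^5.


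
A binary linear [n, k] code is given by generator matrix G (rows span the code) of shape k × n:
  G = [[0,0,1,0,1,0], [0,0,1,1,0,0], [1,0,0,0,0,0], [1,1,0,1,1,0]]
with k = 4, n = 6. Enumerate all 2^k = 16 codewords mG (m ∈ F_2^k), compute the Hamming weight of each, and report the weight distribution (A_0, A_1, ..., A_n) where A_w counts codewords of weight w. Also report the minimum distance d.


Weight distribution: A_0 = 1, A_1 = 2, A_2 = 4, A_3 = 6, A_4 = 3. Minimum distance d = 1.

Enumerate all 2^4 = 16 messages m ∈ F_2^4.
For each, compute codeword c = mG in F_2^6, then tally its weight.
  m = 0000 → c = 000000, weight = 0.
  m = 1000 → c = 001010, weight = 2.
  m = 0100 → c = 001100, weight = 2.
  m = 1100 → c = 000110, weight = 2.
  m = 0010 → c = 100000, weight = 1.
  m = 1010 → c = 101010, weight = 3.
  m = 0110 → c = 101100, weight = 3.
  m = 1110 → c = 100110, weight = 3.
  m = 0001 → c = 110110, weight = 4.
  m = 1001 → c = 111100, weight = 4.
  m = 0101 → c = 111010, weight = 4.
  m = 1101 → c = 110000, weight = 2.
  m = 0011 → c = 010110, weight = 3.
  m = 1011 → c = 011100, weight = 3.
  m = 0111 → c = 011010, weight = 3.
  m = 1111 → c = 010000, weight = 1.
Tally weights:
  weight 0: 1 codewords.
  weight 1: 2 codewords.
  weight 2: 4 codewords.
  weight 3: 6 codewords.
  weight 4: 3 codewords.
Minimum distance d = smallest w > 0 with A_w > 0 = 1.
Sanity: Σ A_w = 16 = 2^4 = 16 ✓.


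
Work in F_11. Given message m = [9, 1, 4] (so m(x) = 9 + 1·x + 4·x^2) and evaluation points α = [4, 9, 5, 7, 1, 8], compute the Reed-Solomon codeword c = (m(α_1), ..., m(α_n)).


c = [0, 1, 4, 3, 3, 9]

Message polynomial: m(x) = 9 + 1·x + 4·x^2 (mod 11).
For each evaluation point α_i, compute m(α_i) mod 11:
  α_1 = 4: Horner steps 4 → 6 → 0, so m(4) = 0.
  α_2 = 9: Horner steps 4 → 4 → 1, so m(9) = 1.
  α_3 = 5: Horner steps 4 → 10 → 4, so m(5) = 4.
  α_4 = 7: Horner steps 4 → 7 → 3, so m(7) = 3.
  α_5 = 1: Horner steps 4 → 5 → 3, so m(1) = 3.
  α_6 = 8: Horner steps 4 → 0 → 9, so m(8) = 9.
Codeword c = [0, 1, 4, 3, 3, 9] ∈ F_11^6.


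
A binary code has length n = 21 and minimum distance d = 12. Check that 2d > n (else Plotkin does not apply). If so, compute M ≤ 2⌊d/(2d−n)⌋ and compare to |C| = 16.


Plotkin bound M ≤ 8; given |C| = 16 > bound (violated).

Check applicability: 2d = 24, n = 21.
2d − n = 3 > 0, so Plotkin applies.
Compute d/(2d−n) = 12/3 ≈ 4.0000.
⌊d/(2d−n)⌋ = 4.
Plotkin bound: M ≤ 2·4 = 8.
Given |C| = 16, check: VIOLATED.
This |C| is above the Plotkin bound, so no binary code with n = 21, d = 12 and 16 codewords exists.


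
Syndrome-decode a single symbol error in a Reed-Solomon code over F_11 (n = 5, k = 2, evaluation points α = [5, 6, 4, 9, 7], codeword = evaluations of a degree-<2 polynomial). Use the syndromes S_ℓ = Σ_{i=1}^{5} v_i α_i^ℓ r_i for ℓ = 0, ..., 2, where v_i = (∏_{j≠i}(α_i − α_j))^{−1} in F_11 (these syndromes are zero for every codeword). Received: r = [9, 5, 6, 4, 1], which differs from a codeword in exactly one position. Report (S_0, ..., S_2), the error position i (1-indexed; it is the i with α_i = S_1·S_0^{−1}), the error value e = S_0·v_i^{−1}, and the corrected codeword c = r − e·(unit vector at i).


S = (6, 2, 8), error at position 3, error magnitude e = 4, c = [9, 5, 2, 4, 1].

Step 1: column multipliers v_i = (∏_{j≠i}(α_i − α_j))^{−1} mod 11.
  i = 1 (α = 5): (5−6)(5−4)(5−9)(5−7) = (−1)·1·(−4)·(−2) = −8 ≡ 3, so v_1 = 3^{−1} = 4 (mod 11).
  i = 2 (α = 6): (6−5)(6−4)(6−9)(6−7) = 1·2·(−3)·(−1) = 6 ≡ 6, so v_2 = 6^{−1} = 2 (mod 11).
  i = 3 (α = 4): (4−5)(4−6)(4−9)(4−7) = (−1)·(−2)·(−5)·(−3) = 30 ≡ 8, so v_3 = 8^{−1} = 7 (mod 11).
  i = 4 (α = 9): (9−5)(9−6)(9−4)(9−7) = 4·3·5·2 = 120 ≡ 10, so v_4 = 10^{−1} = 10 (mod 11).
  i = 5 (α = 7): (7−5)(7−6)(7−4)(7−9) = 2·1·3·(−2) = −12 ≡ 10, so v_5 = 10^{−1} = 10 (mod 11).
  v = [4, 2, 7, 10, 10].
Step 2: syndromes of r = [9, 5, 6, 4, 1] (all sums mod 11).
  S_0 = Σ v_i r_i = 4·9 + 2·5 + 7·6 + 10·4 + 10·1 = 138 ≡ 6.
  S_1 = Σ v_i α_i r_i = 4·5·9 + 2·6·5 + 7·4·6 + 10·9·4 + 10·7·1 = 838 ≡ 2.
  α_i^2 mod 11 = [3, 3, 5, 4, 5].
  S_2 = Σ v_i α_i^2 r_i = 4·3·9 + 2·3·5 + 7·5·6 + 10·4·4 + 10·5·1 = 558 ≡ 8.
  S = (6, 2, 8) ≠ 0, so r is not a codeword (an error is present).
Step 3: locate the error. For a single error e at position i, S_ℓ = v_i·e·α_i^ℓ, so α_err = S_1/S_0.
  S_0^{−1} = 6^{−1} = 2 (mod 11), so α_err = 2·2 = 4 ≡ 4 = α_3. Error position i = 3.
  Consistency check: S_2/S_1 = 8·6 = 48 ≡ 4 = α_err ✓ (single-error assumption holds).
Step 4: error magnitude e = S_0/v_3 = S_0·∏_{j≠3}(α_3 − α_j) = 6·8 = 48 ≡ 4 (mod 11).
Step 5: correct position 3: c_3 = r_3 − e = 6 − 4 ≡ 2 (mod 11). Hence c = [9, 5, 2, 4, 1].
  Check: interpolating c through the α_i gives m(x) = 7 + 7·x (degree < 2) with m(α_i) = c_i for every i, so c is indeed a codeword.
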